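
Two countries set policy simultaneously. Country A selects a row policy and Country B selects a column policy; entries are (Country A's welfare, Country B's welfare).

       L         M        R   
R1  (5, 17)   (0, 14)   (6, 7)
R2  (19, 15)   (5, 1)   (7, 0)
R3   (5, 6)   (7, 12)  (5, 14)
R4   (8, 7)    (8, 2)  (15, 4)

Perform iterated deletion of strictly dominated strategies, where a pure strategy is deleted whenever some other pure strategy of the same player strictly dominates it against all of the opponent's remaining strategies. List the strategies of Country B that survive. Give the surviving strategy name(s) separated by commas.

Row R1 is eliminated: R2 beats it against every remaining column (L: 19>5, M: 5>0, R: 7>6).
For Country A, R4 strictly dominates R3 on the remaining columns (L: 8>5, M: 8>7, R: 15>5); eliminate R3.
For Country B, L strictly dominates M on the remaining rows (R2: 15>1, R4: 7>2); eliminate M.
Column R is eliminated: L beats it against every remaining row (R2: 15>0, R4: 7>4).
Country A's strategy R4 is strictly dominated by R2 (L: 19>8) and is removed.
Among the remaining strategies, none is strictly dominated by another pure strategy of the same player, so the elimination stops.
Surviving strategies — Country A: {R2}; Country B: {L}.

L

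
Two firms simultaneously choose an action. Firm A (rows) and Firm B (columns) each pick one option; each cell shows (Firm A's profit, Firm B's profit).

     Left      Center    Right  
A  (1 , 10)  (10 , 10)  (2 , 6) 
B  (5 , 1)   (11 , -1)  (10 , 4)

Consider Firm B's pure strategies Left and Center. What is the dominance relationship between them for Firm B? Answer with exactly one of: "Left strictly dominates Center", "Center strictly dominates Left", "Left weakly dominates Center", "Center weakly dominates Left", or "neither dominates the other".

Left weakly dominates Center

Compare Left to Center across each opponent action: A: 10=10, B: 1>-1.
Left is at least as good everywhere and strictly better somewhere (tied only at A), so Left weakly but not strictly dominates Center.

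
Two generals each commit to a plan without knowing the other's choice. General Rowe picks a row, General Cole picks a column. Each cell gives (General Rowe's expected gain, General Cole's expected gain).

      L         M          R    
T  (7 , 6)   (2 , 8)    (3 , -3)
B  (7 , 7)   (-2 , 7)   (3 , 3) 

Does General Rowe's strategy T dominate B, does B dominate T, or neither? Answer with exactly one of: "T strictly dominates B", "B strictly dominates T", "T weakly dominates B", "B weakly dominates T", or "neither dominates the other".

Compare T to B across each opponent action: L: 7=7, M: 2>-2, R: 3=3.
T is at least as good everywhere and strictly better somewhere (tied only at L, R), so T weakly but not strictly dominates B.

T weakly dominates B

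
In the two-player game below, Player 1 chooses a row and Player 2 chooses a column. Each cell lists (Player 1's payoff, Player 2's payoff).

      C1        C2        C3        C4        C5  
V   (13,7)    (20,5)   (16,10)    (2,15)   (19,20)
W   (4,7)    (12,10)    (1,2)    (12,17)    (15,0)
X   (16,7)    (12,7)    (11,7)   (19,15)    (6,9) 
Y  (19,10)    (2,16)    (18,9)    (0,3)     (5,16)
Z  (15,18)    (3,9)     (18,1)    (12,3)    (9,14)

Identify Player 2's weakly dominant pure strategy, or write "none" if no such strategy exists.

C1 fails to dominate C2 at W (7<10).
C2 fails to dominate C1 at V (5<7).
C3 fails to dominate C1 at W (2<7).
C4 fails to dominate C1 at Y (3<10).
C5 fails to dominate C1 at W (0<7).
No single strategy dominates all the others.

none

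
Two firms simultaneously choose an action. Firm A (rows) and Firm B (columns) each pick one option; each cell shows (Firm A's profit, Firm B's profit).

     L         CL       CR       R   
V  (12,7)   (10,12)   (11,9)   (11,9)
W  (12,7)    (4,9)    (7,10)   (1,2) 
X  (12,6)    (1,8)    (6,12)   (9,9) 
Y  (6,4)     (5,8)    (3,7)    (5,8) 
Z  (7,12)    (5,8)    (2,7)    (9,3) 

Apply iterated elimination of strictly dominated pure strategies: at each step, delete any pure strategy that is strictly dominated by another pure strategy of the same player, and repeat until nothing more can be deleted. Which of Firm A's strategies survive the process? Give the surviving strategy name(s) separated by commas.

V

Firm A's strategy Y is strictly dominated by V (L: 12>6, CL: 10>5, CR: 11>3, R: 11>5) and is removed.
Firm A's strategy Z is strictly dominated by V (L: 12>7, CL: 10>5, CR: 11>2, R: 11>9) and is removed.
Firm B's strategy L is strictly dominated by CL (V: 12>7, W: 9>7, X: 8>6) and is removed.
Firm A's strategy W is strictly dominated by V (CL: 10>4, CR: 11>7, R: 11>1) and is removed.
For Firm A, V strictly dominates X on the remaining columns (CL: 10>1, CR: 11>6, R: 11>9); eliminate X.
Column CR is eliminated: CL beats it against every remaining row (V: 12>9).
Column R is eliminated: CL beats it against every remaining row (V: 12>9).
Among the remaining strategies, none is strictly dominated by another pure strategy of the same player, so the elimination stops.
Surviving strategies — Firm A: {V}; Firm B: {CL}.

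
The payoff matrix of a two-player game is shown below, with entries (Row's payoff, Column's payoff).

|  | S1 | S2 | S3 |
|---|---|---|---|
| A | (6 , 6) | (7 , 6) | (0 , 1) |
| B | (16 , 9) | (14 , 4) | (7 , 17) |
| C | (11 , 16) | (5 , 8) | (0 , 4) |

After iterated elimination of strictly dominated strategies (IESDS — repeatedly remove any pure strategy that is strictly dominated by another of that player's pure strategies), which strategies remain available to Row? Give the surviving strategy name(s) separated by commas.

For Row, B strictly dominates A on the remaining columns (S1: 16>6, S2: 14>7, S3: 7>0); eliminate A.
Row C is eliminated: B beats it against every remaining column (S1: 16>11, S2: 14>5, S3: 7>0).
For Column, S3 strictly dominates S1 on the remaining rows (B: 17>9); eliminate S1.
Column's strategy S2 is strictly dominated by S3 (B: 17>4) and is removed.
Among the remaining strategies, none is strictly dominated by another pure strategy of the same player, so the elimination stops.
Surviving strategies — Row: {B}; Column: {S3}.

B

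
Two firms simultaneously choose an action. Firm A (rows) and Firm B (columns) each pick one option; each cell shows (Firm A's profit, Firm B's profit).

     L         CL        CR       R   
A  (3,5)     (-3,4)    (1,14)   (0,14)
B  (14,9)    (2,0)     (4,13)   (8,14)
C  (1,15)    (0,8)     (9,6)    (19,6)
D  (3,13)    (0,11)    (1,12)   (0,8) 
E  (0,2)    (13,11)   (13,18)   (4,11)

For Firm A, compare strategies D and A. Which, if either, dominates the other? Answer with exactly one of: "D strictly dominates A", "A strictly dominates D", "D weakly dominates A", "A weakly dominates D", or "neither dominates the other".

Compare D to A across each opponent action: L: 3=3, CL: 0>-3, CR: 1=1, R: 0=0.
D is at least as good everywhere and strictly better somewhere (tied only at L, CR, R), so D weakly but not strictly dominates A.

D weakly dominates A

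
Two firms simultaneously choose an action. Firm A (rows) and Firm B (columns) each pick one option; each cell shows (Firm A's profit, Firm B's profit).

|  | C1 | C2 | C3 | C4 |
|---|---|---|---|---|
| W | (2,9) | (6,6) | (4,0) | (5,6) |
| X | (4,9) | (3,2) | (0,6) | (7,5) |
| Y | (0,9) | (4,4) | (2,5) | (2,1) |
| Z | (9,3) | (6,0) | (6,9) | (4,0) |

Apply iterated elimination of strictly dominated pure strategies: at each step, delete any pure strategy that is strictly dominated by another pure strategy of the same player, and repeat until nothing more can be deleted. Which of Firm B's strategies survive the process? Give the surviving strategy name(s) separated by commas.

Firm A's strategy Y is strictly dominated by W (C1: 2>0, C2: 6>4, C3: 4>2, C4: 5>2) and is removed.
Column C2 is eliminated: C1 beats it against every remaining row (W: 9>6, X: 9>2, Z: 3>0).
Column C4 is eliminated: C1 beats it against every remaining row (W: 9>6, X: 9>5, Z: 3>0).
Row W is eliminated: Z beats it against every remaining column (C1: 9>2, C3: 6>4).
For Firm A, Z strictly dominates X on the remaining columns (C1: 9>4, C3: 6>0); eliminate X.
For Firm B, C3 strictly dominates C1 on the remaining rows (Z: 9>3); eliminate C1.
Among the remaining strategies, none is strictly dominated by another pure strategy of the same player, so the elimination stops.
Surviving strategies — Firm A: {Z}; Firm B: {C3}.

C3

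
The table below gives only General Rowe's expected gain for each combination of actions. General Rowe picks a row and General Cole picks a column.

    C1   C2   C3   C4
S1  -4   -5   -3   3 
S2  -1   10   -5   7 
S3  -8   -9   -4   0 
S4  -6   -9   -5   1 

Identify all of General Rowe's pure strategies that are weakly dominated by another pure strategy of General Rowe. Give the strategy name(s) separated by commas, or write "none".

S3, S4

Nothing dominates S1: S2 at C3 (-3>-5); S3 at C1 (-4>-8); S4 at C1 (-4>-6).
Nothing dominates S2: S1 at C1 (-1>-4); S3 at C1 (-1>-8); S4 at C1 (-1>-6).
S3 is weakly dominated by S1 (C1: -4>-8, C2: -5>-9, C3: -3>-4, C4: 3>0).
S1 weakly dominates S4 — C1: -4>-6, C2: -5>-9, C3: -3>-5, C4: 3>1.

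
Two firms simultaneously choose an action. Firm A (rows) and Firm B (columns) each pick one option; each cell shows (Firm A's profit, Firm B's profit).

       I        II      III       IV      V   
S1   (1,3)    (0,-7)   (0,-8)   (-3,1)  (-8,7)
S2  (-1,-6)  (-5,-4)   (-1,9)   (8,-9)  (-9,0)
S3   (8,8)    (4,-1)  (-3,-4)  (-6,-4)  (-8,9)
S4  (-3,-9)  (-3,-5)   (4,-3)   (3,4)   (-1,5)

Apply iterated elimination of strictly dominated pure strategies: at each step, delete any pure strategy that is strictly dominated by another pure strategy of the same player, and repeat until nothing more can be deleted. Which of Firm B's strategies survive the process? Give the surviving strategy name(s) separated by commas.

For Firm B, V strictly dominates I on the remaining rows (S1: 7>3, S2: 0>-6, S3: 9>8, S4: 5>-9); eliminate I.
For Firm B, V strictly dominates II on the remaining rows (S1: 7>-7, S2: 0>-4, S3: 9>-1, S4: 5>-5); eliminate II.
For Firm A, S4 strictly dominates S1 on the remaining columns (III: 4>0, IV: 3>-3, V: -1>-8); eliminate S1.
For Firm A, S4 strictly dominates S3 on the remaining columns (III: 4>-3, IV: 3>-6, V: -1>-8); eliminate S3.
Column IV is eliminated: V beats it against every remaining row (S2: 0>-9, S4: 5>4).
Firm A's strategy S2 is strictly dominated by S4 (III: 4>-1, V: -1>-9) and is removed.
Firm B's strategy III is strictly dominated by V (S4: 5>-3) and is removed.
Among the remaining strategies, none is strictly dominated by another pure strategy of the same player, so the elimination stops.
Surviving strategies — Firm A: {S4}; Firm B: {V}.

V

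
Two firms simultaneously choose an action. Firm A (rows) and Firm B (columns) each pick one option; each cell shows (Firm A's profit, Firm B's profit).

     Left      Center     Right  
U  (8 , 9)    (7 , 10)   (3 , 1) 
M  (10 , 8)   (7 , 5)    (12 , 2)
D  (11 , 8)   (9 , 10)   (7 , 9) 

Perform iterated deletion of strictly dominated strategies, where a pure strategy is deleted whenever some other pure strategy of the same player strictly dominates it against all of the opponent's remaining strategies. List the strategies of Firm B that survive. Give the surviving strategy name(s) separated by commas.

Center

Firm A's strategy U is strictly dominated by D (Left: 11>8, Center: 9>7, Right: 7>3) and is removed.
For Firm B, Center strictly dominates Right on the remaining rows (M: 5>2, D: 10>9); eliminate Right.
Firm A's strategy M is strictly dominated by D (Left: 11>10, Center: 9>7) and is removed.
Firm B's strategy Left is strictly dominated by Center (D: 10>8) and is removed.
Among the remaining strategies, none is strictly dominated by another pure strategy of the same player, so the elimination stops.
Surviving strategies — Firm A: {D}; Firm B: {Center}.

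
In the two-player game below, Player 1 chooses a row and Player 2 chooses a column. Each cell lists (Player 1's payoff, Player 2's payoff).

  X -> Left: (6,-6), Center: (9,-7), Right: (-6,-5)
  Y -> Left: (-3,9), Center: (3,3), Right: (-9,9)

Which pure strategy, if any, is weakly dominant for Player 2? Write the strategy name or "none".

Right vs Left: X: -5>-6, Y: 9=9.
Right vs Center: X: -5>-7, Y: 9>3.
Right is at least as good as every other strategy against every opponent action, so it is weakly dominant.

Right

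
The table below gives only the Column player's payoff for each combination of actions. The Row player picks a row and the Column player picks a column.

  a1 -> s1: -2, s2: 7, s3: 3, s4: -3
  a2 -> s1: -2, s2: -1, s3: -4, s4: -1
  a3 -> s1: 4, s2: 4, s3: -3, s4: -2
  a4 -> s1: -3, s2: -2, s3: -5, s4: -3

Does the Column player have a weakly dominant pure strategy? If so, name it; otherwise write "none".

s2

s2 vs s1: a1: 7>-2, a2: -1>-2, a3: 4=4, a4: -2>-3.
s2 vs s3: a1: 7>3, a2: -1>-4, a3: 4>-3, a4: -2>-5.
s2 vs s4: a1: 7>-3, a2: -1=-1, a3: 4>-2, a4: -2>-3.
s2 is at least as good as every other strategy against every opponent action, so it is weakly dominant.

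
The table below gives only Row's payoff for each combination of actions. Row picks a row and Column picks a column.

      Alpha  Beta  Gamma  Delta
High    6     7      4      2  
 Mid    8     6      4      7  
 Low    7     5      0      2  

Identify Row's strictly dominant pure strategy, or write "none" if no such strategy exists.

none

High fails to dominate Mid at Alpha (6<8).
Mid fails to dominate High at Beta (6<7).
Low fails to dominate High at Beta (5<7).
No single strategy dominates all the others.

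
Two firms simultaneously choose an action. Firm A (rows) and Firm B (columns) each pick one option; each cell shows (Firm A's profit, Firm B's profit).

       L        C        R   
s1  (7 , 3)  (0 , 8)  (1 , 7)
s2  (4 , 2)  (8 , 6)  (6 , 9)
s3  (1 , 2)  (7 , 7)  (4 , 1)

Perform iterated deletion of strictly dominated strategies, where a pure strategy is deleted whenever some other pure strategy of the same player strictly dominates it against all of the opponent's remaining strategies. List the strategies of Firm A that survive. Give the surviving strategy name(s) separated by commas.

s2

Firm A's strategy s3 is strictly dominated by s2 (L: 4>1, C: 8>7, R: 6>4) and is removed.
For Firm B, C strictly dominates L on the remaining rows (s1: 8>3, s2: 6>2); eliminate L.
Row s1 is eliminated: s2 beats it against every remaining column (C: 8>0, R: 6>1).
Firm B's strategy C is strictly dominated by R (s2: 9>6) and is removed.
Among the remaining strategies, none is strictly dominated by another pure strategy of the same player, so the elimination stops.
Surviving strategies — Firm A: {s2}; Firm B: {R}.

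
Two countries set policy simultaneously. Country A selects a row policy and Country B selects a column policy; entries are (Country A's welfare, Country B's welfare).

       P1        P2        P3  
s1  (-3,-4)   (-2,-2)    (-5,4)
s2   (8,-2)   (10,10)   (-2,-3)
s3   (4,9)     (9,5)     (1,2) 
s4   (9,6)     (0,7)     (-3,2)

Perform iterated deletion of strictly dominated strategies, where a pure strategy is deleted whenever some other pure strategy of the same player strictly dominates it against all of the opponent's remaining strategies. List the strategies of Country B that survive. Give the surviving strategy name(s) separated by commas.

For Country A, s2 strictly dominates s1 on the remaining columns (P1: 8>-3, P2: 10>-2, P3: -2>-5); eliminate s1.
Country B's strategy P3 is strictly dominated by P1 (s2: -2>-3, s3: 9>2, s4: 6>2) and is removed.
Row s3 is eliminated: s2 beats it against every remaining column (P1: 8>4, P2: 10>9).
Column P1 is eliminated: P2 beats it against every remaining row (s2: 10>-2, s4: 7>6).
Row s4 is eliminated: s2 beats it against every remaining column (P2: 10>0).
Among the remaining strategies, none is strictly dominated by another pure strategy of the same player, so the elimination stops.
Surviving strategies — Country A: {s2}; Country B: {P2}.

P2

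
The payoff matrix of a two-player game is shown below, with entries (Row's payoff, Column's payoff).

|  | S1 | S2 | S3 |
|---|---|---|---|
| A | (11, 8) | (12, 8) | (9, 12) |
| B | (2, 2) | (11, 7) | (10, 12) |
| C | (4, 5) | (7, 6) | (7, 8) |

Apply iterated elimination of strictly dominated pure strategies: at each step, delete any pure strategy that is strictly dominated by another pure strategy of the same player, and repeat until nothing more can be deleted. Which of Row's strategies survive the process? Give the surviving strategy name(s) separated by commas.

Row's strategy C is strictly dominated by A (S1: 11>4, S2: 12>7, S3: 9>7) and is removed.
For Column, S3 strictly dominates S1 on the remaining rows (A: 12>8, B: 12>2); eliminate S1.
For Column, S3 strictly dominates S2 on the remaining rows (A: 12>8, B: 12>7); eliminate S2.
Row A is eliminated: B beats it against every remaining column (S3: 10>9).
Among the remaining strategies, none is strictly dominated by another pure strategy of the same player, so the elimination stops.
Surviving strategies — Row: {B}; Column: {S3}.

B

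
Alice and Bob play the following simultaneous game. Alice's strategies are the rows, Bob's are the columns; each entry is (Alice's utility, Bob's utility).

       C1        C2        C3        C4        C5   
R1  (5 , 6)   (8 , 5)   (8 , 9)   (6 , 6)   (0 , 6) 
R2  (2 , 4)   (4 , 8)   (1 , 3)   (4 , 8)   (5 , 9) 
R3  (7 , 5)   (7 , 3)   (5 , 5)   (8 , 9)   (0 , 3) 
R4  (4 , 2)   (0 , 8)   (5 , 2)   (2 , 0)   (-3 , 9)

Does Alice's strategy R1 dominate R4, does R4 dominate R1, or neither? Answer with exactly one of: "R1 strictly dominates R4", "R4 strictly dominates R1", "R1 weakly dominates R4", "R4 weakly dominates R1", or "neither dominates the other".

R1 strictly dominates R4

Compare R1 to R4 across each opponent action: C1: 5>4, C2: 8>0, C3: 8>5, C4: 6>2, C5: 0>-3.
R1 gives a strictly higher payoff against each opponent action, so R1 strictly dominates R4.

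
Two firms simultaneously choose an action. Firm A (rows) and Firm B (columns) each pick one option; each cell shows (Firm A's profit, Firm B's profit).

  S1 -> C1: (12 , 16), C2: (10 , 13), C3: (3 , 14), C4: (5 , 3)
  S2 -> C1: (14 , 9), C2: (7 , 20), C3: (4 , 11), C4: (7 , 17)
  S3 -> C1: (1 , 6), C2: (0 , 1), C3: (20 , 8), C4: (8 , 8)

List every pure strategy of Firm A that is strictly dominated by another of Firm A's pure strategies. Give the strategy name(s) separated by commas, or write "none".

none

S1: no other strategy beats it everywhere (S2 at C2 (10>7); S3 at C1 (12>1)).
S2 is not dominated — it holds its own against S1 at C1 (14>12); S3 at C1 (14>1).
Nothing dominates S3: S1 at C3 (20>3); S2 at C3 (20>4).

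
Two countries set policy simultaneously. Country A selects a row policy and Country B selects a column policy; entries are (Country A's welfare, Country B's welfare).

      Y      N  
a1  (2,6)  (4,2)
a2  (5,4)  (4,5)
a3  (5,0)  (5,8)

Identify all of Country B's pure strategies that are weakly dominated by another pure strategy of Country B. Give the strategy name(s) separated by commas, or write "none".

Y is not dominated — it holds its own against N at a1 (6>2).
N is not dominated — it holds its own against Y at a2 (5>4).

none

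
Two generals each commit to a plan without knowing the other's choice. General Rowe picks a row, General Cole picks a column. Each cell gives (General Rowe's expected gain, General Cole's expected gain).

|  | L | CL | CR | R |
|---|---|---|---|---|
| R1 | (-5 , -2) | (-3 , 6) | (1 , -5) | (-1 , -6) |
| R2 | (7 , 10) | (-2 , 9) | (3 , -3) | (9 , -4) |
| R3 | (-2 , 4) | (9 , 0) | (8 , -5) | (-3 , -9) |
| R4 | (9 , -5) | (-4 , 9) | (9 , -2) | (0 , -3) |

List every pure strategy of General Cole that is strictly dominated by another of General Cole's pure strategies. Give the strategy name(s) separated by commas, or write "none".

L is not dominated — it holds its own against CL at R2 (10>9); CR at R1 (-2>-5); R at R1 (-2>-6).
Nothing dominates CL: L at R1 (6>-2); CR at R1 (6>-5); R at R1 (6>-6).
CR: dominated, since CL does at least as well everywhere (R1: 6>-5, R2: 9>-3, R3: 0>-5, R4: 9>-2).
R is strictly dominated by CL (R1: 6>-6, R2: 9>-4, R3: 0>-9, R4: 9>-3).

CR, R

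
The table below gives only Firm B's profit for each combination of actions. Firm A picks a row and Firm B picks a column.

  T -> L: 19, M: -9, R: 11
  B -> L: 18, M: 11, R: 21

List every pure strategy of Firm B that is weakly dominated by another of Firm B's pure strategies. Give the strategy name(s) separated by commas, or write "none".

M

L: no other strategy beats it everywhere (M at T (19>-9); R at T (19>11)).
L weakly dominates M — T: 19>-9, B: 18>11.
R: no other strategy beats it everywhere (L at B (21>18); M at T (11>-9)).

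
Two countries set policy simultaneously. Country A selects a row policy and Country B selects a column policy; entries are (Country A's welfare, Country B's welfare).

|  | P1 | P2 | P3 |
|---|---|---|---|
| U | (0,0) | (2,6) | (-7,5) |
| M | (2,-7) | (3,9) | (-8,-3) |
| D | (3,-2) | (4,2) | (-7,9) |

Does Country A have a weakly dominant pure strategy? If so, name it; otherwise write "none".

D

D vs U: P1: 3>0, P2: 4>2, P3: -7=-7.
D vs M: P1: 3>2, P2: 4>3, P3: -7>-8.
D is at least as good as every other strategy against every opponent action, so it is weakly dominant.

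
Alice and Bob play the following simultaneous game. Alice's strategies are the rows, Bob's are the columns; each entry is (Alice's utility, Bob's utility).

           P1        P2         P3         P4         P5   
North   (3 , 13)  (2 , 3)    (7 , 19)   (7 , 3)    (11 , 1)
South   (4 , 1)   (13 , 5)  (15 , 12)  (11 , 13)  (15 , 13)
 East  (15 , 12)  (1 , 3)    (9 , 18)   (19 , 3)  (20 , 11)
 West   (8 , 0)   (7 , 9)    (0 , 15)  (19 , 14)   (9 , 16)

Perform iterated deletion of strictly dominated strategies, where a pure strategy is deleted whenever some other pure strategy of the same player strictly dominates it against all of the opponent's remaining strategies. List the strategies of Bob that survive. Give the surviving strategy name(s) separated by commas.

P3, P4, P5

Row North is eliminated: South beats it against every remaining column (P1: 4>3, P2: 13>2, P3: 15>7, P4: 11>7, P5: 15>11).
Bob's strategy P1 is strictly dominated by P3 (South: 12>1, East: 18>12, West: 15>0) and is removed.
Bob's strategy P2 is strictly dominated by P3 (South: 12>5, East: 18>3, West: 15>9) and is removed.
Among the remaining strategies, none is strictly dominated by another pure strategy of the same player, so the elimination stops.
Surviving strategies — Alice: {South, East, West}; Bob: {P3, P4, P5}.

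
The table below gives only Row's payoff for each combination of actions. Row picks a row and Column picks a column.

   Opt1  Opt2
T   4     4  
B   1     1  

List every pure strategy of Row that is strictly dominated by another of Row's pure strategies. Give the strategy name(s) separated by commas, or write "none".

T: no other strategy beats it everywhere (B at Opt1 (4>1)).
T strictly dominates B — Opt1: 4>1, Opt2: 4>1.

B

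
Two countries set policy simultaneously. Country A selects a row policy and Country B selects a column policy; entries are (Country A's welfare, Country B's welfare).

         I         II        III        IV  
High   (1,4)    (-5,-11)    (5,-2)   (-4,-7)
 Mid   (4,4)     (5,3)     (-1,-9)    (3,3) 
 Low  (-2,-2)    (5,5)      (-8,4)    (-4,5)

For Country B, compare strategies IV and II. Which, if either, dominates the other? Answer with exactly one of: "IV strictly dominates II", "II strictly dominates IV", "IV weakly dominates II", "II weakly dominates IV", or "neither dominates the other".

Compare IV to II across each opponent action: High: -7>-11, Mid: 3=3, Low: 5=5.
IV is at least as good everywhere and strictly better somewhere (tied only at Mid, Low), so IV weakly but not strictly dominates II.

IV weakly dominates II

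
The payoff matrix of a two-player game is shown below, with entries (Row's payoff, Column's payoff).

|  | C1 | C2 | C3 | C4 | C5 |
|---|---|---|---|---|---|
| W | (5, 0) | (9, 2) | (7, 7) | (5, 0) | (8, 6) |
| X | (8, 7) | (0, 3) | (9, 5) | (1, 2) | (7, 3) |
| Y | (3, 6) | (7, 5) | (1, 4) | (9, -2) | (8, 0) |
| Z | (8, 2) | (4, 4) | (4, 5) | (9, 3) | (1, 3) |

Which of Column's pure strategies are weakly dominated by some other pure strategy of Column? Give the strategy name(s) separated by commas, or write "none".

C1: no other strategy beats it everywhere (C2 at X (7>3); C3 at X (7>5); C4 at X (7>2); C5 at X (7>3)).
Nothing dominates C2: C1 at W (2>0); C3 at Y (5>4); C4 at W (2>0); C5 at Y (5>0).
C3: no other strategy beats it everywhere (C1 at W (7>0); C2 at W (7>2); C4 at W (7>0); C5 at W (7>6)).
C2 weakly dominates C4 — W: 2>0, X: 3>2, Y: 5>-2, Z: 4>3.
C3 weakly dominates C5 — W: 7>6, X: 5>3, Y: 4>0, Z: 5>3.

C4, C5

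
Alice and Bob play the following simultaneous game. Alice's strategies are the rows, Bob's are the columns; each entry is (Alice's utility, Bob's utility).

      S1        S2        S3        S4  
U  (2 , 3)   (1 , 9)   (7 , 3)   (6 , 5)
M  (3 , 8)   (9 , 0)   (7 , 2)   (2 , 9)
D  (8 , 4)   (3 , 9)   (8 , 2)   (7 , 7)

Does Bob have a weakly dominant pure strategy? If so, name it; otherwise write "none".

S1 fails to dominate S2 at U (3<9).
S2 fails to dominate S1 at M (0<8).
S3 fails to dominate S1 at M (2<8).
S4 fails to dominate S2 at U (5<9).
No single strategy dominates all the others.

none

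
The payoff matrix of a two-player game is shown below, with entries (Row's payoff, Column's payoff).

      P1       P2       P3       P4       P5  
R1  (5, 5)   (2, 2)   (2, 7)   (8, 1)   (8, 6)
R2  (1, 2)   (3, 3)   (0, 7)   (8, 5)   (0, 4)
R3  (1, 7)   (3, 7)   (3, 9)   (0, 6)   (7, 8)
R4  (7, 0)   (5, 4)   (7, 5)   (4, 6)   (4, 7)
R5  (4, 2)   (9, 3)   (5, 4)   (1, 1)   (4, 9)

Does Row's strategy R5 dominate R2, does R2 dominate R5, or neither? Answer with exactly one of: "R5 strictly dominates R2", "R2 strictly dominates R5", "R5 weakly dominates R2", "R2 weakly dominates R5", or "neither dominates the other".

neither dominates the other

Compare R5 to R2 across each opponent action: P1: 4>1, P2: 9>3, P3: 5>0, P4: 1<8, P5: 4>0.
R5 does better at P1, P2, P3, P5 but worse at P4; neither strategy dominates the other.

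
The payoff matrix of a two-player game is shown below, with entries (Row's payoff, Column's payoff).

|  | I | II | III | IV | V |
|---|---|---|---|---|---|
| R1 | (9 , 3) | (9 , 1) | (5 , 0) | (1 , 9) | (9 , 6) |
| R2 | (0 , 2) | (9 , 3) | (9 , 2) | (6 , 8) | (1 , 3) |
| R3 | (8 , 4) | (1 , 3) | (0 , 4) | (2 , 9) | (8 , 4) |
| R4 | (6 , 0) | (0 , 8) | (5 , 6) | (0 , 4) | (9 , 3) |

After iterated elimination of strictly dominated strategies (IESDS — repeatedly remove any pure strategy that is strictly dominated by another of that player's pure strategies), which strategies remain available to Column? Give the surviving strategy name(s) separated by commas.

Column's strategy I is strictly dominated by IV (R1: 9>3, R2: 8>2, R3: 9>4, R4: 4>0) and is removed.
Column V is eliminated: IV beats it against every remaining row (R1: 9>6, R2: 8>3, R3: 9>4, R4: 4>3).
Row's strategy R3 is strictly dominated by R2 (II: 9>1, III: 9>0, IV: 6>2) and is removed.
Row's strategy R4 is strictly dominated by R2 (II: 9>0, III: 9>5, IV: 6>0) and is removed.
For Column, IV strictly dominates II on the remaining rows (R1: 9>1, R2: 8>3); eliminate II.
Row R1 is eliminated: R2 beats it against every remaining column (III: 9>5, IV: 6>1).
Column III is eliminated: IV beats it against every remaining row (R2: 8>2).
Among the remaining strategies, none is strictly dominated by another pure strategy of the same player, so the elimination stops.
Surviving strategies — Row: {R2}; Column: {IV}.

IV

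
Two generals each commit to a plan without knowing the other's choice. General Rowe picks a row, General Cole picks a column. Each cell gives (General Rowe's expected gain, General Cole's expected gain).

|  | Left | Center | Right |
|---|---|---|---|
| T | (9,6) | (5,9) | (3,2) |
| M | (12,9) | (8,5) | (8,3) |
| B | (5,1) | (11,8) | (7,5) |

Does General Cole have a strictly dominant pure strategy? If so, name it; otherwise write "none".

none

Left fails to dominate Center at T (6<9).
Center fails to dominate Left at M (5<9).
Right fails to dominate Left at T (2<6).
No single strategy dominates all the others.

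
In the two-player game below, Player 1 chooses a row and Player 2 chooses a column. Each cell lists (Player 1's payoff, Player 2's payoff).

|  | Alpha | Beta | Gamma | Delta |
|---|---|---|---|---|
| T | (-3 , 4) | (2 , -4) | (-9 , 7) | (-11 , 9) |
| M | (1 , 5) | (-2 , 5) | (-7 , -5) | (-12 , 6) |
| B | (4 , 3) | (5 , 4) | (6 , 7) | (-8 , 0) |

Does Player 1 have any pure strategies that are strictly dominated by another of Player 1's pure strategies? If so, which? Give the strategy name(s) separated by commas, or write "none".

T, M

T: dominated, since B does at least as well everywhere (Alpha: 4>-3, Beta: 5>2, Gamma: 6>-9, Delta: -8>-11).
M: dominated, since B does at least as well everywhere (Alpha: 4>1, Beta: 5>-2, Gamma: 6>-7, Delta: -8>-12).
Nothing dominates B: T at Alpha (4>-3); M at Alpha (4>1).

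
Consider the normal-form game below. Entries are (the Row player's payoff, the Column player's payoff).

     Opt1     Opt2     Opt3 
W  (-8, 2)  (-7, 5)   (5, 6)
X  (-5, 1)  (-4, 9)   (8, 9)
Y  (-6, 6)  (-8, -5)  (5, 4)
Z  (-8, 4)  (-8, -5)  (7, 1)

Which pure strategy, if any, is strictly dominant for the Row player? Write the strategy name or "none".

X

X vs W: Opt1: -5>-8, Opt2: -4>-7, Opt3: 8>5.
X vs Y: Opt1: -5>-6, Opt2: -4>-8, Opt3: 8>5.
X vs Z: Opt1: -5>-8, Opt2: -4>-8, Opt3: 8>7.
X strictly beats every other strategy against every opponent action, so it is strictly dominant.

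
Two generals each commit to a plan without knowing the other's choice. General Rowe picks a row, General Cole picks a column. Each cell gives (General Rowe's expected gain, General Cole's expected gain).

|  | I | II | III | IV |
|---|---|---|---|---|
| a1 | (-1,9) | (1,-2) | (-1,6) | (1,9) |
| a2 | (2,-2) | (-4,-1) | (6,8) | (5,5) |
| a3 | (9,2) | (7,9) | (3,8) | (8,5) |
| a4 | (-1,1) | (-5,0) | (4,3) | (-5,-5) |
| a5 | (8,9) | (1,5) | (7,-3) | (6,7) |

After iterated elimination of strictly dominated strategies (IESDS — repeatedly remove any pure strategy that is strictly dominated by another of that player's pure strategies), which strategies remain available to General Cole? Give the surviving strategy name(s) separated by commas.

For General Rowe, a3 strictly dominates a1 on the remaining columns (I: 9>-1, II: 7>1, III: 3>-1, IV: 8>1); eliminate a1.
Row a2 is eliminated: a5 beats it against every remaining column (I: 8>2, II: 1>-4, III: 7>6, IV: 6>5).
Row a4 is eliminated: a5 beats it against every remaining column (I: 8>-1, II: 1>-5, III: 7>4, IV: 6>-5).
General Cole's strategy III is strictly dominated by II (a3: 9>8, a5: 5>-3) and is removed.
General Rowe's strategy a5 is strictly dominated by a3 (I: 9>8, II: 7>1, IV: 8>6) and is removed.
Column I is eliminated: II beats it against every remaining row (a3: 9>2).
For General Cole, II strictly dominates IV on the remaining rows (a3: 9>5); eliminate IV.
Among the remaining strategies, none is strictly dominated by another pure strategy of the same player, so the elimination stops.
Surviving strategies — General Rowe: {a3}; General Cole: {II}.

II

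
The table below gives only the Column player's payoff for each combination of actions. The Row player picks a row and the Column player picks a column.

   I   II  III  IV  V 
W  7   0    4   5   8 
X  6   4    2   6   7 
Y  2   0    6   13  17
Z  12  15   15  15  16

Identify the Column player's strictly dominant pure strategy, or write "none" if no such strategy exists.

V

V vs I: W: 8>7, X: 7>6, Y: 17>2, Z: 16>12.
V vs II: W: 8>0, X: 7>4, Y: 17>0, Z: 16>15.
V vs III: W: 8>4, X: 7>2, Y: 17>6, Z: 16>15.
V vs IV: W: 8>5, X: 7>6, Y: 17>13, Z: 16>15.
V strictly beats every other strategy against every opponent action, so it is strictly dominant.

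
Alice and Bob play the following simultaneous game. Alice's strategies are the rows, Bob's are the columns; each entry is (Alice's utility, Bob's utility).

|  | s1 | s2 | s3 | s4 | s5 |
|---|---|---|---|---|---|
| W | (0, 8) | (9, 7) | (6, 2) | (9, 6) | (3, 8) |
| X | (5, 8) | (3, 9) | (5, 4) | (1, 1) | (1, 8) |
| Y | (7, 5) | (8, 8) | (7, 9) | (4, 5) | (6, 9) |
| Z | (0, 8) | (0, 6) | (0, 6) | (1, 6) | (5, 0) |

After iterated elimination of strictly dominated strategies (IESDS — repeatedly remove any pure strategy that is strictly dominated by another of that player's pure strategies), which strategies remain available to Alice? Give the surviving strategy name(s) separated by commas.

For Alice, Y strictly dominates X on the remaining columns (s1: 7>5, s2: 8>3, s3: 7>5, s4: 4>1, s5: 6>1); eliminate X.
Row Z is eliminated: Y beats it against every remaining column (s1: 7>0, s2: 8>0, s3: 7>0, s4: 4>1, s5: 6>5).
For Bob, s5 strictly dominates s2 on the remaining rows (W: 8>7, Y: 9>8); eliminate s2.
For Bob, s5 strictly dominates s4 on the remaining rows (W: 8>6, Y: 9>5); eliminate s4.
Row W is eliminated: Y beats it against every remaining column (s1: 7>0, s3: 7>6, s5: 6>3).
Column s1 is eliminated: s3 beats it against every remaining row (Y: 9>5).
Among the remaining strategies, none is strictly dominated by another pure strategy of the same player, so the elimination stops.
Surviving strategies — Alice: {Y}; Bob: {s3, s5}.

Y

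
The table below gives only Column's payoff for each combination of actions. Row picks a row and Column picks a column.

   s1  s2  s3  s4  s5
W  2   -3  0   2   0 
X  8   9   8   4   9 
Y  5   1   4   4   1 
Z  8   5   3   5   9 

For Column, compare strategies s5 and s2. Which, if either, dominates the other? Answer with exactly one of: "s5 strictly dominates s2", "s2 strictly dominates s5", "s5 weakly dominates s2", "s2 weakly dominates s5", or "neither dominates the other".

s5 weakly dominates s2

s5's payoffs vs s2's, by Row's action — W: 0>-3, X: 9=9, Y: 1=1, Z: 9>5.
s5 is at least as good everywhere and strictly better somewhere (tied only at X, Y), so s5 weakly but not strictly dominates s2.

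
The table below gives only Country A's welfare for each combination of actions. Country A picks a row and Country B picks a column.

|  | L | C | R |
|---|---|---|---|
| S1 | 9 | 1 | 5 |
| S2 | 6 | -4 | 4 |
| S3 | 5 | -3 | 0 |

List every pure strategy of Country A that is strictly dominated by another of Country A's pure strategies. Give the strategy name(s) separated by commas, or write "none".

S2, S3

Nothing dominates S1: S2 at L (9>6); S3 at L (9>5).
S1 strictly dominates S2 — L: 9>6, C: 1>-4, R: 5>4.
S3 is strictly dominated by S1 (L: 9>5, C: 1>-3, R: 5>0).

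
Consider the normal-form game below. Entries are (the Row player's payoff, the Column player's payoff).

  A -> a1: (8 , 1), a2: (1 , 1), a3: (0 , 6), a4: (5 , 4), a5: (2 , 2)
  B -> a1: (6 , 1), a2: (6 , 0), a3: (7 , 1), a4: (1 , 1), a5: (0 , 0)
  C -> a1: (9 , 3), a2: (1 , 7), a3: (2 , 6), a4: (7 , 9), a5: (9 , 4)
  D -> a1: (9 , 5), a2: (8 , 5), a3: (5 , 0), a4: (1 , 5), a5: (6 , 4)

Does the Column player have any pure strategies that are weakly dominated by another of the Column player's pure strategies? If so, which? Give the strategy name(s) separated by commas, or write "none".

a1: dominated, since a4 does at least as well everywhere (A: 4>1, B: 1=1, C: 9>3, D: 5=5).
a4 weakly dominates a2 — A: 4>1, B: 1>0, C: 9>7, D: 5=5.
Nothing dominates a3: a1 at A (6>1); a2 at A (6>1); a4 at A (6>4); a5 at A (6>2).
a4 is not dominated — it holds its own against a1 at A (4>1); a2 at A (4>1); a3 at C (9>6); a5 at A (4>2).
a4 weakly dominates a5 — A: 4>2, B: 1>0, C: 9>4, D: 5>4.

a1, a2, a5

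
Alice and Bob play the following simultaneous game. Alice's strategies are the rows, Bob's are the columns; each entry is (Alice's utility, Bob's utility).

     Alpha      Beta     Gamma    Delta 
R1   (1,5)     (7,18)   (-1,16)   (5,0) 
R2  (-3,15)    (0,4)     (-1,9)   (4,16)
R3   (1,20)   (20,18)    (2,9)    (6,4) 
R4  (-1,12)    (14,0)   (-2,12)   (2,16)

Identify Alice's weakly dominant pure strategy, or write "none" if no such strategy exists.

R3

R3 vs R1: Alpha: 1=1, Beta: 20>7, Gamma: 2>-1, Delta: 6>5.
R3 vs R2: Alpha: 1>-3, Beta: 20>0, Gamma: 2>-1, Delta: 6>4.
R3 vs R4: Alpha: 1>-1, Beta: 20>14, Gamma: 2>-2, Delta: 6>2.
R3 is at least as good as every other strategy against every opponent action, so it is weakly dominant.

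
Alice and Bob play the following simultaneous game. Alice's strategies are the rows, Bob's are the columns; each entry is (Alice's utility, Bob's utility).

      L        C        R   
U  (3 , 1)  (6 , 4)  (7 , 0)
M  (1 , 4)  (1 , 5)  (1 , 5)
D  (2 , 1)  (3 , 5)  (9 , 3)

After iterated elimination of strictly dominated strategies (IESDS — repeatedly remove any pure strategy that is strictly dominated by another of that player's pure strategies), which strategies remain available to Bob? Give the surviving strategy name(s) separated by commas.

C

Alice's strategy M is strictly dominated by U (L: 3>1, C: 6>1, R: 7>1) and is removed.
Bob's strategy L is strictly dominated by C (U: 4>1, D: 5>1) and is removed.
Column R is eliminated: C beats it against every remaining row (U: 4>0, D: 5>3).
For Alice, U strictly dominates D on the remaining columns (C: 6>3); eliminate D.
Among the remaining strategies, none is strictly dominated by another pure strategy of the same player, so the elimination stops.
Surviving strategies — Alice: {U}; Bob: {C}.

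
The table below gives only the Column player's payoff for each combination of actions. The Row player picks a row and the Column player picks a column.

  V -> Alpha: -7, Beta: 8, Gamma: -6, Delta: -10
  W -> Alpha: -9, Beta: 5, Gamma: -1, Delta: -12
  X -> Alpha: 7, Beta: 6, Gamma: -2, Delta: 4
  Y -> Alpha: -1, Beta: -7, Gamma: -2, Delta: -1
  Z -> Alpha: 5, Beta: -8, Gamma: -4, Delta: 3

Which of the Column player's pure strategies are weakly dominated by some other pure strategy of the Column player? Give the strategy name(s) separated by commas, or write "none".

Alpha: no other strategy beats it everywhere (Beta at X (7>6); Gamma at X (7>-2); Delta at V (-7>-10)).
Beta: no other strategy beats it everywhere (Alpha at V (8>-7); Gamma at V (8>-6); Delta at V (8>-10)).
Gamma is not dominated — it holds its own against Alpha at V (-6>-7); Beta at Y (-2>-7); Delta at V (-6>-10).
Delta: dominated, since Alpha does at least as well everywhere (V: -7>-10, W: -9>-12, X: 7>4, Y: -1=-1, Z: 5>3).

Delta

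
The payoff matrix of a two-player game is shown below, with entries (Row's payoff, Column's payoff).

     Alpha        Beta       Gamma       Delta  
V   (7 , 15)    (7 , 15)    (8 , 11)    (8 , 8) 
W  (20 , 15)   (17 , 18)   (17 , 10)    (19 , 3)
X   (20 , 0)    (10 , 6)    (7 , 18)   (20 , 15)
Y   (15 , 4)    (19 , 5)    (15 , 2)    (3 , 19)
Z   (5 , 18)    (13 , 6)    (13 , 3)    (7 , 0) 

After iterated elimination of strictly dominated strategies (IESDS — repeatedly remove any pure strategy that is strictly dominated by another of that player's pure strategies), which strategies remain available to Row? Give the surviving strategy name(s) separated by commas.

Row V is eliminated: W beats it against every remaining column (Alpha: 20>7, Beta: 17>7, Gamma: 17>8, Delta: 19>8).
For Row, W strictly dominates Z on the remaining columns (Alpha: 20>5, Beta: 17>13, Gamma: 17>13, Delta: 19>7); eliminate Z.
For Column, Beta strictly dominates Alpha on the remaining rows (W: 18>15, X: 6>0, Y: 5>4); eliminate Alpha.
Among the remaining strategies, none is strictly dominated by another pure strategy of the same player, so the elimination stops.
Surviving strategies — Row: {W, X, Y}; Column: {Beta, Gamma, Delta}.

W, X, Y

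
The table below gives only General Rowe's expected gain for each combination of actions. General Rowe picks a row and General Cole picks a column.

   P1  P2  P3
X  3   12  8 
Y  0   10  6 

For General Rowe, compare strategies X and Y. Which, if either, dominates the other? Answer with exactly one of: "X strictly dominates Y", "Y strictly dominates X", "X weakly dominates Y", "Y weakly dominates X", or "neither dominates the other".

X strictly dominates Y

Compare X to Y across each choice by General Cole: P1: 3>0, P2: 12>10, P3: 8>6.
X gives a strictly higher payoff against each choice by General Cole, so X strictly dominates Y.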